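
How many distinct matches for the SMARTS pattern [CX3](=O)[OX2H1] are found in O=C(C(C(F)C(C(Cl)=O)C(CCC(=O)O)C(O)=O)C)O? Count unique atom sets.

3

[CX3](=O)[OX2H1] is the SMARTS for a carboxylic acid: an sp2 carbon double-bonded to O and single-bonded to an -OH oxygen.
The molecule carries 3 separate instances of a carboxylic acid group (-C(=O)OH) meeting every constraint; each maps to a distinct set of atoms, giving 3 matches.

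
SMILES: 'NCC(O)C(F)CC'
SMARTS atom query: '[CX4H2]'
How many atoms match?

2

The query [CX4H2] means: sp3 carbon (X4) with exactly two hydrogens.
Check the 8 heavy atoms by environment: 1× C (H3, X4) → no; 2× C (H2, X4) → match; 2× C (H1, X4) → no; 1× N (H2, X3) → no; 1× O (H1, X2) → no; 1× F (H0, X1) → no.
That gives 2 matching atoms.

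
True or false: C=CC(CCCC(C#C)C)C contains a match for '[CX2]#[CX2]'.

The pattern [CX2]#[CX2] describes a carbon-carbon triple bond — an alkyne.
The molecule carries an ethynyl group (-C#CH), whose atoms satisfy every constraint of the query, so the pattern matches.

True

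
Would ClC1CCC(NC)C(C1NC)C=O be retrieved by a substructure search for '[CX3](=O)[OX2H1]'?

No

The pattern [CX3](=O)[OX2H1] describes an sp2 carbon double-bonded to O and single-bonded to an -OH oxygen — a carboxylic acid.
The closest candidate here is an aldehyde (-CHO), but there is no singly-bonded oxygen on the carbonyl carbon. No other fragment satisfies the full query, so there is no match.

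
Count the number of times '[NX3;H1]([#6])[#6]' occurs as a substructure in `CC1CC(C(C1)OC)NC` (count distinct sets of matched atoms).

[NX3;H1]([#6])[#6] is the SMARTS for a secondary amine: a trivalent nitrogen with one H, bonded to two carbons.
Exactly one fragment in the molecule meets all constraints, giving 1 match.

1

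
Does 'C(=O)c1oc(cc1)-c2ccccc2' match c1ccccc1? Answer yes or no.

Yes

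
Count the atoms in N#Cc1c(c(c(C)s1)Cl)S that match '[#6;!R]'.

2

The query [#6;!R] means: carbon not in any ring.
Check the 10 heavy atoms by environment: 1× s (aromatic, in 5-ring) → no; 4× c (aromatic, in 5-ring) → no; 2× C (acyclic) → match; 1× S (acyclic) → no; 1× N (acyclic) → no; 1× Cl (acyclic) → no.
That gives 2 matching atoms.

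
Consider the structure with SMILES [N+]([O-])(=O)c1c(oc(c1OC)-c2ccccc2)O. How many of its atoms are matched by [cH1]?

5

The query [cH1] means: aromatic carbon bearing exactly one hydrogen.
Check the 17 heavy atoms by environment: 1× o (aromatic, H0) → no; 5× c (aromatic, H0) → no; 1× O (H1) → no; 5× c (aromatic, H1) → match; 1× N (charge +1, H0) → no; 1× O (charge -1, H0) → no; 2× O (H0) → no; 1× C (H3) → no.
That gives 5 matching atoms.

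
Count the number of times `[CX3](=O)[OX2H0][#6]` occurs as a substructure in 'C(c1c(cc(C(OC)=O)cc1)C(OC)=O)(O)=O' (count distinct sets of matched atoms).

2

[CX3](=O)[OX2H0][#6] is the SMARTS for an ester: a carbonyl carbon bonded to an oxygen that is itself bonded to carbon (no H on that O).
The molecule carries 2 separate instances of a methyl-ester group (-C(=O)OCH3) meeting every constraint; each maps to a distinct set of atoms, giving 2 matches.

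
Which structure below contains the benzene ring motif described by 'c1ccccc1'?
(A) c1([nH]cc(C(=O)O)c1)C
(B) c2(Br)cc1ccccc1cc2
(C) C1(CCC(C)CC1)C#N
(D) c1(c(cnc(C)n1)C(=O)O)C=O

B

c1ccccc1 describes six aromatic carbons in a ring (a benzene ring).
(A) has a methyl group (-CH3) but no six-membered all-carbon aromatic ring is present.
(B) contains the required atom environment, so the pattern matches.
(C) has a methyl group (-CH3) but no six-membered all-carbon aromatic ring is present.
(D) has a methyl group (-CH3) but no six-membered all-carbon aromatic ring is present.
So the answer is (B).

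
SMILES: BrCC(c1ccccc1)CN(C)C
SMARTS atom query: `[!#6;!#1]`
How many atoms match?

Check the 13 heavy atoms by environment: 5× C → no; 1× N → match; 6× c (aromatic) → no; 1× Br → match.
Summing the matching environments: 1 + 1 = 2 matching atoms.

2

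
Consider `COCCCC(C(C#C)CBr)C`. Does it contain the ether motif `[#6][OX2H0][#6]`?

Yes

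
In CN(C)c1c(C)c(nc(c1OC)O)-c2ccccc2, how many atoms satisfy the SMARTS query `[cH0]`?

Check the 19 heavy atoms by environment: 1× n (aromatic, H0) → no; 6× c (aromatic, H0) → match; 1× N (H0) → no; 4× C (H3) → no; 1× O (H1) → no; 5× c (aromatic, H1) → no; 1× O (H0) → no.
That gives 6 matching atoms.

6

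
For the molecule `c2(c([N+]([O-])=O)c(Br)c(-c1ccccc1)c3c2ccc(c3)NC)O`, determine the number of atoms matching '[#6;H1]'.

The query [#6;H1] means: any carbon bearing exactly one hydrogen.
Check the 23 heavy atoms by environment: 8× c (aromatic, H0) → no; 8× c (aromatic, H1) → match; 1× N (H1) → no; 1× C (H3) → no; 1× Br (H0) → no; 1× O (H1) → no; 1× N (charge +1, H0) → no; 1× O (charge -1, H0) → no; 1× O (H0) → no.
That gives 8 matching atoms.

8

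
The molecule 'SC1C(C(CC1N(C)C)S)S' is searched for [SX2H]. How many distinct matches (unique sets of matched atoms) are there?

3

[SX2H] is the SMARTS for a thiol: an aliphatic sulfur with two connections, one being H.
The molecule carries 3 separate instances of a thiol (-SH) meeting every constraint; each maps to a distinct set of atoms, giving 3 matches.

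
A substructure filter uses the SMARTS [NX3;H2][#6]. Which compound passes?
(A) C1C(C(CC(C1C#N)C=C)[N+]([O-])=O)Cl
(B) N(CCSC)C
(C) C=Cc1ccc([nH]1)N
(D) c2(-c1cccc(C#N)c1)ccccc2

[NX3;H2][#6] describes a trivalent nitrogen with two H attached to carbon (a primary amine).
(A) has a nitrile (-C#N) but the nitrogen is NX1 (triple-bonded), not NX3 with two H.
(B) has an N-methylamino group (-NHCH3) but the nitrogen bears two carbons and only one H (H1), not H2.
(C) contains a primary amino group (-NH2), which satisfies every atom and bond constraint.
(D) has a nitrile (-C#N) but the nitrogen is NX1 (triple-bonded), not NX3 with two H.
So the answer is (C).

C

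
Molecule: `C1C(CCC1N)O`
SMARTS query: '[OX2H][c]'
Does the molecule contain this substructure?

The pattern [OX2H][c] describes a hydroxyl oxygen attached to an aromatic carbon — a phenol.
The closest candidate here is a hydroxyl group (-OH), but the -OH is on an aliphatic carbon, not an aromatic c. No other fragment satisfies the full query, so there is no match.

No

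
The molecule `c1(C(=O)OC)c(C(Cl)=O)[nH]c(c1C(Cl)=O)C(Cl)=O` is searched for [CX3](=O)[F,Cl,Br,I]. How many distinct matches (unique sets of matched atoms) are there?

3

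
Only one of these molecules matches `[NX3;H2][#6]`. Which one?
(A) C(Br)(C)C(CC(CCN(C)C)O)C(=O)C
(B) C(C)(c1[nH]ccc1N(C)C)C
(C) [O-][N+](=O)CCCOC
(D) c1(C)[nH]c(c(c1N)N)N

[NX3;H2][#6] describes a trivalent nitrogen with two H attached to carbon (a primary amine).
(A) has a dimethylamino group (-N(CH3)2) but the nitrogen has H0, not H2.
(B) has a dimethylamino group (-N(CH3)2) but the nitrogen has H0, not H2.
(C) has a nitro group (-[N+](=O)[O-]) but the nitrogen is [N+] with no H, not NX3H2.
(D) contains a primary amino group (-NH2), which satisfies every atom and bond constraint.
So the answer is (D).

D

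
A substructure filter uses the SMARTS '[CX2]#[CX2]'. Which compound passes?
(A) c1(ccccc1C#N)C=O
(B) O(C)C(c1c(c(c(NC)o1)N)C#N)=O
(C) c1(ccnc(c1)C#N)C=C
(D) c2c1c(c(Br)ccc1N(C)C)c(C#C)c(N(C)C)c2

[CX2]#[CX2] describes a carbon-carbon triple bond (an alkyne).
(A) has a nitrile (-C#N) but the triple bond is C#N, not C#C.
(B) has a nitrile (-C#N) but the triple bond is C#N, not C#C.
(C) has a nitrile (-C#N) but the triple bond is C#N, not C#C.
(D) contains an ethynyl group (-C#CH), which satisfies every atom and bond constraint.
So the answer is (D).

D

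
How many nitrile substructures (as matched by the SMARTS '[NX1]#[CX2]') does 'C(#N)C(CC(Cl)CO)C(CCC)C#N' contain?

2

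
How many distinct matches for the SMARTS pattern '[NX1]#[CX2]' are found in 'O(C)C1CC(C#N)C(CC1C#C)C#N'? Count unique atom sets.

2

[NX1]#[CX2] is the SMARTS for a nitrile: a nitrogen triple-bonded to a two-connected carbon.
The molecule carries 2 separate instances of a nitrile (-C#N) meeting every constraint; each maps to a distinct set of atoms, giving 2 matches.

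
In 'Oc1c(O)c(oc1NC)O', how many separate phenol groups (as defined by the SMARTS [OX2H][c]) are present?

[OX2H][c] is the SMARTS for a phenol: a hydroxyl oxygen attached to an aromatic carbon.
The molecule carries 3 separate instances of a hydroxyl group (-OH) meeting every constraint; each maps to a distinct set of atoms, giving 3 matches.

3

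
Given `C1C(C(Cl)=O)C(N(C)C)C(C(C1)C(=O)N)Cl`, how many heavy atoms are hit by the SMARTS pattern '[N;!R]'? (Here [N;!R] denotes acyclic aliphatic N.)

Check the 16 heavy atoms by environment: 6× C (in 6-ring) → no; 4× C (acyclic) → no; 2× O (acyclic) → no; 2× Cl (acyclic) → no; 2× N (acyclic) → match.
That gives 2 matching atoms.

2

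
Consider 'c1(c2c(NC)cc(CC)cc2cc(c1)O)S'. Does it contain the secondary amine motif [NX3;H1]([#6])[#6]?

The pattern [NX3;H1]([#6])[#6] describes a trivalent nitrogen with one H, bonded to two carbons — a secondary amine.
The molecule carries an N-methylamino group (-NHCH3), whose atoms satisfy every constraint of the query, so the pattern matches.

Yes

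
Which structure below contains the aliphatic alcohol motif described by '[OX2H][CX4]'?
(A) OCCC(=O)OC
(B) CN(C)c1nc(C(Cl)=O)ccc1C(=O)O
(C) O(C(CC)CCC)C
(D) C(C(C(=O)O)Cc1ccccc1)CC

[OX2H][CX4] describes a hydroxyl oxygen bound to an sp3 (X4) carbon (an aliphatic alcohol).
(A) contains a hydroxyl group (-OH), which satisfies every atom and bond constraint.
(B) has a carboxylic acid group (-C(=O)OH) but the -OH is on a CX3 carbonyl carbon, not a CX4 carbon.
(C) has a methoxy ether (-OCH3) but the oxygen has H0 (ether), not H1.
(D) has a carboxylic acid group (-C(=O)OH) but the -OH is on a CX3 carbonyl carbon, not a CX4 carbon.
So the answer is (A).

A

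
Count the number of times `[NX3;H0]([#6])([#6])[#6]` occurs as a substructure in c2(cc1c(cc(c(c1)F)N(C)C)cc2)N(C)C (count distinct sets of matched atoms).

2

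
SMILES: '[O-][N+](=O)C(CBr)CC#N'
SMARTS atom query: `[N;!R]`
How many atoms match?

2

The query [N;!R] means: aliphatic nitrogen not in a ring.
Check the 9 heavy atoms by environment: 4× C (acyclic) → no; 1× N (charge +1, acyclic) → match; 1× O (charge -1, acyclic) → no; 1× O (acyclic) → no; 1× N (acyclic) → match; 1× Br (acyclic) → no.
Summing the matching environments: 1 + 1 = 2 matching atoms.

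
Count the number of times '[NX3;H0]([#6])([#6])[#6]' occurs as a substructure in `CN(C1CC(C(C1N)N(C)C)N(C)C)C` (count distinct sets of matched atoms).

[NX3;H0]([#6])([#6])[#6] is the SMARTS for a tertiary amine: a trivalent nitrogen with no H, bonded to three carbons.
The molecule carries 3 separate instances of a dimethylamino group (-N(CH3)2) meeting every constraint; each maps to a distinct set of atoms, giving 3 matches.

3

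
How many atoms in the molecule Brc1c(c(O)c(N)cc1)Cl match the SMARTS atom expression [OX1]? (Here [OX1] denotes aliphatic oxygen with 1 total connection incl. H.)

0

The query [OX1] means: aliphatic oxygen with one total connection — typically a carbonyl =O or an oxide.
Check the 10 heavy atoms by environment: 6× c (aromatic, X3) → no; 1× N (X3) → no; 1× Br (X1) → no; 1× Cl (X1) → no; 1× O (X2) → no.
No environment satisfies the query, so 0 matching atoms.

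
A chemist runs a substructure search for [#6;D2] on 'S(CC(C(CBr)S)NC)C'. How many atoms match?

The query [#6;D2] means: any carbon bonded to exactly two heavy atoms.
Check the 10 heavy atoms by environment: 2× C (D2) → match; 2× C (D3) → no; 1× Br (D1) → no; 1× N (D2) → no; 2× C (D1) → no; 1× S (D1) → no; 1× S (D2) → no.
That gives 2 matching atoms.

2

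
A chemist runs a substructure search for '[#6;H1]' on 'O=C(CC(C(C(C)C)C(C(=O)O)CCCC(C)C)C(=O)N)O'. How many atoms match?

5

The query [#6;H1] means: any carbon bearing exactly one hydrogen.
Check the 22 heavy atoms by environment: 4× C (H2) → no; 5× C (H1) → match; 3× C (H0) → no; 3× O (H0) → no; 2× O (H1) → no; 4× C (H3) → no; 1× N (H2) → no.
That gives 5 matching atoms.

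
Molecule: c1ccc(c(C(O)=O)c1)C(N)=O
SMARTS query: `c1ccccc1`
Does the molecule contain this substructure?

Yes

The pattern c1ccccc1 describes six aromatic carbons in a ring — a benzene ring.
The required atom environment is present in the molecule, so the pattern matches.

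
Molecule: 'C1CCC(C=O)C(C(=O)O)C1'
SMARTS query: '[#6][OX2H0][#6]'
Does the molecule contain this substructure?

No

The pattern [#6][OX2H0][#6] describes an aliphatic oxygen bridging two carbons with no H on the oxygen — an ether.
The closest candidate here is a carboxylic acid group (-C(=O)OH), but the -OH oxygen has H1; the =O is OX1, not OX2. No other fragment satisfies the full query, so there is no match.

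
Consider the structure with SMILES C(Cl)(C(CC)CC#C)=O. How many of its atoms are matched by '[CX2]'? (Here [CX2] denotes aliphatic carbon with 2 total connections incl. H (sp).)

2

The query [CX2] means: C with X2: aliphatic carbon with exactly 2 total connections.
Check the 9 heavy atoms by environment: 4× C (X4) → no; 1× C (X3) → no; 1× O (X1) → no; 1× Cl (X1) → no; 2× C (X2) → match.
That gives 2 matching atoms.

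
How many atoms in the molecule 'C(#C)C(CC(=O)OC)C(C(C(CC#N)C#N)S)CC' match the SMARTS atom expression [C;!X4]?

The query [C;!X4] means: aliphatic carbon that does not have four total connections.
Check the 19 heavy atoms by environment: 9× C (X4) → no; 1× C (X3) → match; 1× O (X1) → no; 1× O (X2) → no; 4× C (X2) → match; 2× N (X1) → no; 1× S (X2) → no.
Summing the matching environments: 1 + 4 = 5 matching atoms.

5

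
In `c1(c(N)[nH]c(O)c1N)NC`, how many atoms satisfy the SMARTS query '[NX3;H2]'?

The query [NX3;H2] means: aliphatic N with 3 total connections, two of them H — an -NH2 nitrogen (amine or amide).
Check the 10 heavy atoms by environment: 1× n (aromatic, H1, X3) → no; 4× c (aromatic, H0, X3) → no; 2× N (H2, X3) → match; 1× O (H1, X2) → no; 1× N (H1, X3) → no; 1× C (H3, X4) → no.
That gives 2 matching atoms.

2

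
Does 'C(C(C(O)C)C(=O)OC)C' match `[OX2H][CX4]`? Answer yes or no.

Yes

The pattern [OX2H][CX4] describes a hydroxyl oxygen bound to an sp3 (X4) carbon — an aliphatic alcohol.
The molecule carries a hydroxyl group (-OH), whose atoms satisfy every constraint of the query, so the pattern matches.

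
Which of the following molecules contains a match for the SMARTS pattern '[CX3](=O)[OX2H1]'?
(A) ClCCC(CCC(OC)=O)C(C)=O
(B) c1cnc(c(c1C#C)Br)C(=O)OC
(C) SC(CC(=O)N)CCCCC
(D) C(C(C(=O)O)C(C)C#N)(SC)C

[CX3](=O)[OX2H1] describes an sp2 carbon double-bonded to O and single-bonded to an -OH oxygen (a carboxylic acid).
(A) has a methyl-ester group (-C(=O)OCH3) but the singly-bonded O has no H (OX2H0, not OX2H1).
(B) has a methyl-ester group (-C(=O)OCH3) but the singly-bonded O has no H (OX2H0, not OX2H1).
(C) has a primary amide (-C(=O)NH2) but the carbonyl is bonded to N, not to an -OH oxygen.
(D) contains a carboxylic acid group (-C(=O)OH), which satisfies every atom and bond constraint.
So the answer is (D).

D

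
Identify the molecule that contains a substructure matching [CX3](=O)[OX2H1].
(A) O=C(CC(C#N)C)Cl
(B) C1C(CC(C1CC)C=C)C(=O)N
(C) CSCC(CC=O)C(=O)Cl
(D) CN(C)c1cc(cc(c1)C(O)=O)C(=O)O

D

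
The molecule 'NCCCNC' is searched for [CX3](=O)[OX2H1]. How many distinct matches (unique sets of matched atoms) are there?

[CX3](=O)[OX2H1] is the SMARTS for a carboxylic acid: an sp2 carbon double-bonded to O and single-bonded to an -OH oxygen.
No fragment in the molecule satisfies every constraint, giving 0 matches.

0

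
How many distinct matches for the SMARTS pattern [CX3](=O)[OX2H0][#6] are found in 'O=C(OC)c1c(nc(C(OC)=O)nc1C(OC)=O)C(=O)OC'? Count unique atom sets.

4

[CX3](=O)[OX2H0][#6] is the SMARTS for an ester: a carbonyl carbon bonded to an oxygen that is itself bonded to carbon (no H on that O).
The molecule carries 4 separate instances of a methyl-ester group (-C(=O)OCH3) meeting every constraint; each maps to a distinct set of atoms, giving 4 matches.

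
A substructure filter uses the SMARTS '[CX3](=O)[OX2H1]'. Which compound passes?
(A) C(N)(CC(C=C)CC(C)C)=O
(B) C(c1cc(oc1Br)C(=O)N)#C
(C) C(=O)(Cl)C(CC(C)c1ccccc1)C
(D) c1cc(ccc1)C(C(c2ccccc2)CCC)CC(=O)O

D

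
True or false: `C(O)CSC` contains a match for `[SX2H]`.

False

The pattern [SX2H] describes an aliphatic sulfur with two connections, one being H — a thiol.
The closest candidate here is a hydroxyl group (-OH), but it is an -OH, not an -SH. No other fragment satisfies the full query, so there is no match.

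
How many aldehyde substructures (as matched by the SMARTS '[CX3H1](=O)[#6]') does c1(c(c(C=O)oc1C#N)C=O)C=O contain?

[CX3H1](=O)[#6] is the SMARTS for an aldehyde: an sp2 carbon with one H, double-bonded to O and single-bonded to carbon.
The molecule carries 3 separate instances of an aldehyde (-CHO) meeting every constraint; each maps to a distinct set of atoms, giving 3 matches.

3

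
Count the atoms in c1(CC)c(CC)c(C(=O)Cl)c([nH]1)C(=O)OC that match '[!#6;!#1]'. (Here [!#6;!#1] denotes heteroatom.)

5

The query [!#6;!#1] means: not carbon and not hydrogen — any heteroatom.
Check the 16 heavy atoms by environment: 1× n (aromatic) → match; 4× c (aromatic) → no; 7× C → no; 3× O → match; 1× Cl → match.
Summing the matching environments: 1 + 3 + 1 = 5 matching atoms.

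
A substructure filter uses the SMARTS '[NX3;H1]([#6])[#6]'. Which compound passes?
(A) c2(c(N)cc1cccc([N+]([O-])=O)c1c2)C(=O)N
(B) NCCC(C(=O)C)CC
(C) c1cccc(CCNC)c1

C

[NX3;H1]([#6])[#6] describes a trivalent nitrogen with one H, bonded to two carbons (a secondary amine).
(A) has a primary amino group (-NH2) but the nitrogen has H2 and only one carbon neighbour.
(B) has a primary amino group (-NH2) but the nitrogen has H2 and only one carbon neighbour.
(C) contains an N-methylamino group (-NHCH3), which satisfies every atom and bond constraint.
So the answer is (C).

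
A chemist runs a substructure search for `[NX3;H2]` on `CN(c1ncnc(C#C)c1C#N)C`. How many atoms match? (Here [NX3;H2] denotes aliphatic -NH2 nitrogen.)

0

The query [NX3;H2] means: aliphatic N with 3 total connections, two of them H — an -NH2 nitrogen (amine or amide).
Check the 13 heavy atoms by environment: 2× n (aromatic, H0, X2) → no; 1× c (aromatic, H1, X3) → no; 3× c (aromatic, H0, X3) → no; 2× C (H0, X2) → no; 1× C (H1, X2) → no; 1× N (H0, X3) → no; 2× C (H3, X4) → no; 1× N (H0, X1) → no.
No environment satisfies the query, so 0 matching atoms.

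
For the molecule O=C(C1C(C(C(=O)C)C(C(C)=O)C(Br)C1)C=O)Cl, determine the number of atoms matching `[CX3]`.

4

The query [CX3] means: C with X3: aliphatic carbon with exactly 3 total connections.
Check the 18 heavy atoms by environment: 8× C (X4) → no; 4× C (X3) → match; 4× O (X1) → no; 1× Cl (X1) → no; 1× Br (X1) → no.
That gives 4 matching atoms.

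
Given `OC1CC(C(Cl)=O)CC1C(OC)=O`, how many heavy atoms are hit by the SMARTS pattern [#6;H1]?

The query [#6;H1] means: any carbon bearing exactly one hydrogen.
Check the 13 heavy atoms by environment: 2× C (H2) → no; 3× C (H1) → match; 2× C (H0) → no; 3× O (H0) → no; 1× C (H3) → no; 1× Cl (H0) → no; 1× O (H1) → no.
That gives 3 matching atoms.

3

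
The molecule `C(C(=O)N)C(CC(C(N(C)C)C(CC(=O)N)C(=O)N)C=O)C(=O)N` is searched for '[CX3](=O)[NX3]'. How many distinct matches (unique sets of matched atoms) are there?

4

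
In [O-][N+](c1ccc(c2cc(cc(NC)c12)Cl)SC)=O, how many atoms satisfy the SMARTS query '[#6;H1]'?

4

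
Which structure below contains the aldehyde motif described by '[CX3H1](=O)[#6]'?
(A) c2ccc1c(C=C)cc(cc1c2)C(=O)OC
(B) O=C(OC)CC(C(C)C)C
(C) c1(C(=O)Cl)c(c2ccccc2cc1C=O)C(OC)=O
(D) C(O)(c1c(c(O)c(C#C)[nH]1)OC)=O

[CX3H1](=O)[#6] describes an sp2 carbon with one H, double-bonded to O and single-bonded to carbon (an aldehyde).
(A) has a methyl-ester group (-C(=O)OCH3) but the carbonyl carbon has H0, not H1.
(B) has a methyl-ester group (-C(=O)OCH3) but the carbonyl carbon has H0, not H1.
(C) contains an aldehyde (-CHO), which satisfies every atom and bond constraint.
(D) has a carboxylic acid group (-C(=O)OH) but the carbonyl carbon has H0 and is bonded to O, not H1.
So the answer is (C).

C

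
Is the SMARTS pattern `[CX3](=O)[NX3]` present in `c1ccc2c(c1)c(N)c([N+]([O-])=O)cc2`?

The pattern [CX3](=O)[NX3] describes a carbonyl carbon bonded to a trivalent nitrogen — an amide.
The closest candidate here is a primary amino group (-NH2), but the -NH2 is not attached to a carbonyl carbon. No other fragment satisfies the full query, so there is no match.

No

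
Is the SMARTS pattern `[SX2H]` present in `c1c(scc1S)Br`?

Yes

The pattern [SX2H] describes an aliphatic sulfur with two connections, one being H — a thiol.
The molecule carries a thiol (-SH), whose atoms satisfy every constraint of the query, so the pattern matches.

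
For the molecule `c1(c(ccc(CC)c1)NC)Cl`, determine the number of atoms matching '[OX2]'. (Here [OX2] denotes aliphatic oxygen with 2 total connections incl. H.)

Check the 11 heavy atoms by environment: 6× c (aromatic, X3) → no; 1× N (X3) → no; 3× C (X4) → no; 1× Cl (X1) → no.
No environment satisfies the query, so 0 matching atoms.

0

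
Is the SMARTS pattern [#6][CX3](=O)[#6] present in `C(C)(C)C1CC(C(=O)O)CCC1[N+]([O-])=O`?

No

The pattern [#6][CX3](=O)[#6] describes a carbonyl carbon (no H) flanked by two carbons — a ketone.
The closest candidate here is a carboxylic acid group (-C(=O)OH), but one neighbour of the carbonyl carbon is O, not C. No other fragment satisfies the full query, so there is no match.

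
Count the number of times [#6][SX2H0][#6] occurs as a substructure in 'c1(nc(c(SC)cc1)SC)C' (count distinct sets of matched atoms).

[#6][SX2H0][#6] is the SMARTS for a thioether: an aliphatic sulfur bridging two carbons with no H on the sulfur.
The molecule carries 2 separate instances of a methylthio ether (-SCH3) meeting every constraint; each maps to a distinct set of atoms, giving 2 matches.

2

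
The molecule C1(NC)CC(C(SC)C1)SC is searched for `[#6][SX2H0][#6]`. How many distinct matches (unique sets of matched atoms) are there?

2

[#6][SX2H0][#6] is the SMARTS for a thioether: an aliphatic sulfur bridging two carbons with no H on the sulfur.
The molecule carries 2 separate instances of a methylthio ether (-SCH3) meeting every constraint; each maps to a distinct set of atoms, giving 2 matches.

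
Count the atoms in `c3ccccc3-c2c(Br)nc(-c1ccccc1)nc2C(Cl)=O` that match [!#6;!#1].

5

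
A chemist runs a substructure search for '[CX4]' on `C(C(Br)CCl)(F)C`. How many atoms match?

Check the 7 heavy atoms by environment: 4× C (X4) → match; 1× Cl (X1) → no; 1× F (X1) → no; 1× Br (X1) → no.
That gives 4 matching atoms.

4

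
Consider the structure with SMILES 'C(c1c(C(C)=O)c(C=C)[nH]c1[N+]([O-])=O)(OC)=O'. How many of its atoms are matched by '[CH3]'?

2

The query [CH3] means: aliphatic carbon with exactly three hydrogens.
Check the 17 heavy atoms by environment: 1× n (aromatic, H1) → no; 4× c (aromatic, H0) → no; 2× C (H0) → no; 4× O (H0) → no; 2× C (H3) → match; 1× C (H1) → no; 1× C (H2) → no; 1× N (charge +1, H0) → no; 1× O (charge -1, H0) → no.
That gives 2 matching atoms.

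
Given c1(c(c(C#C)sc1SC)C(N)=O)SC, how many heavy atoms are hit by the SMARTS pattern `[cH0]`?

Check the 14 heavy atoms by environment: 1× s (aromatic, H0) → no; 4× c (aromatic, H0) → match; 2× S (H0) → no; 2× C (H3) → no; 2× C (H0) → no; 1× O (H0) → no; 1× N (H2) → no; 1× C (H1) → no.
That gives 4 matching atoms.

4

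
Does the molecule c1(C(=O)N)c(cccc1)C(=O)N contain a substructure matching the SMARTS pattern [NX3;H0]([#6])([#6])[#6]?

No

The pattern [NX3;H0]([#6])([#6])[#6] describes a trivalent nitrogen with no H, bonded to three carbons — a tertiary amine.
The closest candidate here is a primary amide (-C(=O)NH2), but the amide nitrogen has H2 and only one carbon neighbour. No other fragment satisfies the full query, so there is no match.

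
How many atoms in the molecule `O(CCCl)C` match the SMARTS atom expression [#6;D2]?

2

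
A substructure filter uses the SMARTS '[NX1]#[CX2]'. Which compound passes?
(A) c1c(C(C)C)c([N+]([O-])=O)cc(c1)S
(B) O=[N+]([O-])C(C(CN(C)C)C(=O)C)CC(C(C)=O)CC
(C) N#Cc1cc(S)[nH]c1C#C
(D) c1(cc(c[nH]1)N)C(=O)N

C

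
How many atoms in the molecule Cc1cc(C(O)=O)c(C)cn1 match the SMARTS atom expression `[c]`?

The query [c] means: lowercase c matches aromatic carbon only.
Check the 11 heavy atoms by environment: 1× n (aromatic) → no; 5× c (aromatic) → match; 3× C → no; 2× O → no.
That gives 5 matching atoms.

5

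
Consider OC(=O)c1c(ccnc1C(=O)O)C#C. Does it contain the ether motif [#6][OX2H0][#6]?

No

The pattern [#6][OX2H0][#6] describes an aliphatic oxygen bridging two carbons with no H on the oxygen — an ether.
The closest candidate here is a carboxylic acid group (-C(=O)OH), but the -OH oxygen has H1; the =O is OX1, not OX2. No other fragment satisfies the full query, so there is no match.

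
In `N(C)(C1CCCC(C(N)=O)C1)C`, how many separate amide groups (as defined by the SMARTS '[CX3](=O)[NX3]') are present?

1

[CX3](=O)[NX3] is the SMARTS for an amide: a carbonyl carbon bonded to a trivalent nitrogen.
Exactly one fragment in the molecule meets all constraints, giving 1 match.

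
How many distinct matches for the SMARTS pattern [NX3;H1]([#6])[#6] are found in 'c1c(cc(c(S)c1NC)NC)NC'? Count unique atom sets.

3

[NX3;H1]([#6])[#6] is the SMARTS for a secondary amine: a trivalent nitrogen with one H, bonded to two carbons.
The molecule carries 3 separate instances of an N-methylamino group (-NHCH3) meeting every constraint; each maps to a distinct set of atoms, giving 3 matches.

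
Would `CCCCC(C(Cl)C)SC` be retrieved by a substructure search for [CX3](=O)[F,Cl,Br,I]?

No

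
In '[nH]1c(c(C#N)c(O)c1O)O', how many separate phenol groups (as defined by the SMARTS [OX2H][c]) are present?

[OX2H][c] is the SMARTS for a phenol: a hydroxyl oxygen attached to an aromatic carbon.
The molecule carries 3 separate instances of a hydroxyl group (-OH) meeting every constraint; each maps to a distinct set of atoms, giving 3 matches.

3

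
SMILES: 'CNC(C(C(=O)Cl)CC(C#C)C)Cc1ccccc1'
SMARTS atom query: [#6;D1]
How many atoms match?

The query [#6;D1] means: carbon bonded to exactly one heavy atom.
Check the 19 heavy atoms by environment: 3× C (D1) → match; 4× C (D3) → no; 3× C (D2) → no; 1× N (D2) → no; 1× O (D1) → no; 1× Cl (D1) → no; 1× c (aromatic, D3) → no; 5× c (aromatic, D2) → no.
That gives 3 matching atoms.

3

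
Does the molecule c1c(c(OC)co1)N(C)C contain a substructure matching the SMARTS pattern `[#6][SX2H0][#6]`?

No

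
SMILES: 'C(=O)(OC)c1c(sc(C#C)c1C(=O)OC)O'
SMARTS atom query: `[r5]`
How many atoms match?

5

Check the 16 heavy atoms by environment: 1× s (aromatic, in 5-ring) → match; 4× c (aromatic, in 5-ring) → match; 6× C (acyclic) → no; 5× O (acyclic) → no.
Summing the matching environments: 1 + 4 = 5 matching atoms.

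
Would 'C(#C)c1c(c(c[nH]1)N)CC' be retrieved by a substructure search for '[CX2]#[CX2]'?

The pattern [CX2]#[CX2] describes a carbon-carbon triple bond — an alkyne.
The molecule carries an ethynyl group (-C#CH), whose atoms satisfy every constraint of the query, so the pattern matches.

Yes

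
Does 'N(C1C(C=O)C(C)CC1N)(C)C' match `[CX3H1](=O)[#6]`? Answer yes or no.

Yes

The pattern [CX3H1](=O)[#6] describes an sp2 carbon with one H, double-bonded to O and single-bonded to carbon — an aldehyde.
The molecule carries an aldehyde (-CHO), whose atoms satisfy every constraint of the query, so the pattern matches.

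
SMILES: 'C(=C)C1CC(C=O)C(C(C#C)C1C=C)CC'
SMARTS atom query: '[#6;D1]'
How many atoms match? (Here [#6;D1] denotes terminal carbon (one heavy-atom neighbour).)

The query [#6;D1] means: carbon bonded to exactly one heavy atom.
Check the 16 heavy atoms by environment: 5× C (D3) → no; 6× C (D2) → no; 4× C (D1) → match; 1× O (D1) → no.
That gives 4 matching atoms.

4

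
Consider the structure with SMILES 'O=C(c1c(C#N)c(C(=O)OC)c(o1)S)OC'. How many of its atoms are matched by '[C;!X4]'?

The query [C;!X4] means: aliphatic carbon that does not have four total connections.
Check the 16 heavy atoms by environment: 1× o (aromatic, X2) → no; 4× c (aromatic, X3) → no; 2× C (X3) → match; 2× O (X1) → no; 2× O (X2) → no; 2× C (X4) → no; 1× C (X2) → match; 1× N (X1) → no; 1× S (X2) → no.
Summing the matching environments: 2 + 1 = 3 matching atoms.

3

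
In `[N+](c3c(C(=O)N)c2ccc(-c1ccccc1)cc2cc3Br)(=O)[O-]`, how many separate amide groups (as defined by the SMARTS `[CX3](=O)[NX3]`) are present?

1

[CX3](=O)[NX3] is the SMARTS for an amide: a carbonyl carbon bonded to a trivalent nitrogen.
Exactly one fragment in the molecule meets all constraints, giving 1 match.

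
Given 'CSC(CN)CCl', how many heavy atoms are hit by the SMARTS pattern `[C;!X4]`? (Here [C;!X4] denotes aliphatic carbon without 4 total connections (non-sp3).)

0

The query [C;!X4] means: aliphatic carbon that does not have four total connections.
Check the 7 heavy atoms by environment: 4× C (X4) → no; 1× S (X2) → no; 1× N (X3) → no; 1× Cl (X1) → no.
No environment satisfies the query, so 0 matching atoms.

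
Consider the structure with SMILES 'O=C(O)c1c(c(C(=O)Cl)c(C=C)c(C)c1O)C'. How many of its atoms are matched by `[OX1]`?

2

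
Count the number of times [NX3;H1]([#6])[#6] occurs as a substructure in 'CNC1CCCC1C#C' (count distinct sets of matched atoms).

1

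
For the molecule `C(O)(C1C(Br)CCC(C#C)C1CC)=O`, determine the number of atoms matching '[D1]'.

Check the 14 heavy atoms by environment: 5× C (D3) → no; 4× C (D2) → no; 1× Br (D1) → match; 2× O (D1) → match; 2× C (D1) → match.
Summing the matching environments: 1 + 2 + 2 = 5 matching atoms.

5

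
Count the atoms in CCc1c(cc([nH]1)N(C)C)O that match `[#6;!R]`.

4

Check the 11 heavy atoms by environment: 1× n (aromatic, in 5-ring) → no; 4× c (aromatic, in 5-ring) → no; 1× O (acyclic) → no; 4× C (acyclic) → match; 1× N (acyclic) → no.
That gives 4 matching atoms.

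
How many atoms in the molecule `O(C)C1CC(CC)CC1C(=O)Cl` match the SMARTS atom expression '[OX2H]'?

0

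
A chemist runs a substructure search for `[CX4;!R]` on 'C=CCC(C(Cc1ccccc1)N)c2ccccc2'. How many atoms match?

4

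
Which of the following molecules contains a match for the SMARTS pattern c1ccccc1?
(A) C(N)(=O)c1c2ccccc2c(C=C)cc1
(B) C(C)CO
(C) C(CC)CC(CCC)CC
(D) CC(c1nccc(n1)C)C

c1ccccc1 describes six aromatic carbons in a ring (a benzene ring).
(A) contains the required atom environment, so the pattern matches.
(B) has a methyl group (-CH3) but no six-membered all-carbon aromatic ring is present.
(C) has a methyl group (-CH3) but no six-membered all-carbon aromatic ring is present.
(D) has a methyl group (-CH3) but no six-membered all-carbon aromatic ring is present.
So the answer is (A).

A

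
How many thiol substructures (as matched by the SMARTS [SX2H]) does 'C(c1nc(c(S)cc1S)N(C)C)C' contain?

[SX2H] is the SMARTS for a thiol: an aliphatic sulfur with two connections, one being H.
The molecule carries 2 separate instances of a thiol (-SH) meeting every constraint; each maps to a distinct set of atoms, giving 2 matches.

2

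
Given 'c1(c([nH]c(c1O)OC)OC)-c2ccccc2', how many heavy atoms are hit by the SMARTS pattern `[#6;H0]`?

5

The query [#6;H0] means: any carbon with no attached hydrogen.
Check the 16 heavy atoms by environment: 1× n (aromatic, H1) → no; 5× c (aromatic, H0) → match; 2× O (H0) → no; 2× C (H3) → no; 5× c (aromatic, H1) → no; 1× O (H1) → no.
That gives 5 matching atoms.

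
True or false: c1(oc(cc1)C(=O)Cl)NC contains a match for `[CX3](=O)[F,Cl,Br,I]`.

True

The pattern [CX3](=O)[F,Cl,Br,I] describes a carbonyl carbon bonded to a halogen — an acyl halide.
The molecule carries an acyl chloride (-C(=O)Cl), whose atoms satisfy every constraint of the query, so the pattern matches.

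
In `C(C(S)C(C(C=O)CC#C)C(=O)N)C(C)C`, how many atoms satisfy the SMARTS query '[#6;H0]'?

2

Check the 16 heavy atoms by environment: 2× C (H2) → no; 6× C (H1) → no; 2× C (H3) → no; 2× C (H0) → match; 2× O (H0) → no; 1× N (H2) → no; 1× S (H1) → no.
That gives 2 matching atoms.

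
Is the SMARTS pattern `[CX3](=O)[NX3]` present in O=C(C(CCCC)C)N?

Yes

The pattern [CX3](=O)[NX3] describes a carbonyl carbon bonded to a trivalent nitrogen — an amide.
The molecule carries a primary amide (-C(=O)NH2), whose atoms satisfy every constraint of the query, so the pattern matches.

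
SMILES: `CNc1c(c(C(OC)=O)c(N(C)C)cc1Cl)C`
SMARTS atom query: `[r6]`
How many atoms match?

6

The query [r6] means: r6 matches atoms in a six-membered ring.
Check the 17 heavy atoms by environment: 6× c (aromatic, in 6-ring) → match; 2× N (acyclic) → no; 6× C (acyclic) → no; 2× O (acyclic) → no; 1× Cl (acyclic) → no.
That gives 6 matching atoms.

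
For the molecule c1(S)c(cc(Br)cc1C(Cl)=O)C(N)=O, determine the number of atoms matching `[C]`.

2

Check the 14 heavy atoms by environment: 6× c (aromatic) → no; 2× C → match; 2× O → no; 1× Cl → no; 1× N → no; 1× Br → no; 1× S → no.
That gives 2 matching atoms.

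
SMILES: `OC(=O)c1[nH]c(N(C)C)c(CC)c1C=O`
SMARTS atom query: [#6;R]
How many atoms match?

The query [#6;R] means: carbon that is part of a ring.
Check the 15 heavy atoms by environment: 1× n (aromatic, in 5-ring) → no; 4× c (aromatic, in 5-ring) → match; 6× C (acyclic) → no; 1× N (acyclic) → no; 3× O (acyclic) → no.
That gives 4 matching atoms.

4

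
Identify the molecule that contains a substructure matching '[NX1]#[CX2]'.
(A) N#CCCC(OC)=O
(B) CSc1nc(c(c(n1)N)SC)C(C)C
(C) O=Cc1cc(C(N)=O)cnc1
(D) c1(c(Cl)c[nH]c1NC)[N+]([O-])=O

[NX1]#[CX2] describes a nitrogen triple-bonded to a two-connected carbon (a nitrile).
(A) contains a nitrile (-C#N), which satisfies every atom and bond constraint.
(B) has a primary amino group (-NH2) but the nitrogen is NX3 (three connections), not NX1 triple-bonded.
(C) has a primary amide (-C(=O)NH2) but the nitrogen is NX3, not NX1.
(D) has a nitro group (-[N+](=O)[O-]) but there is no C#N triple bond.
So the answer is (A).

A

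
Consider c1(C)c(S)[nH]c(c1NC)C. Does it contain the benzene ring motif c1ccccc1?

The pattern c1ccccc1 describes six aromatic carbons in a ring — a benzene ring.
The closest candidate here is a methyl group (-CH3), but no six-membered all-carbon aromatic ring is present. No other fragment satisfies the full query, so there is no match.

No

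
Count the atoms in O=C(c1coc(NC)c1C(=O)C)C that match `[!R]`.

The query [!R] means: !R matches any atom not in a ring.
Check the 13 heavy atoms by environment: 1× o (aromatic, in 5-ring) → no; 4× c (aromatic, in 5-ring) → no; 5× C (acyclic) → match; 2× O (acyclic) → match; 1× N (acyclic) → match.
Summing the matching environments: 5 + 2 + 1 = 8 matching atoms.

8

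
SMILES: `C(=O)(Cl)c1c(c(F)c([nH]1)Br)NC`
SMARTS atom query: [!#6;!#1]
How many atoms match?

6

The query [!#6;!#1] means: not carbon and not hydrogen — any heteroatom.
Check the 12 heavy atoms by environment: 1× n (aromatic) → match; 4× c (aromatic) → no; 1× F → match; 2× C → no; 1× O → match; 1× Cl → match; 1× N → match; 1× Br → match.
Summing the matching environments: 1 + 1 + 1 + 1 + 1 + 1 = 6 matching atoms.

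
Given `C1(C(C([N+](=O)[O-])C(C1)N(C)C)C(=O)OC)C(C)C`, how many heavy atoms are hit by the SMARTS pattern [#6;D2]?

1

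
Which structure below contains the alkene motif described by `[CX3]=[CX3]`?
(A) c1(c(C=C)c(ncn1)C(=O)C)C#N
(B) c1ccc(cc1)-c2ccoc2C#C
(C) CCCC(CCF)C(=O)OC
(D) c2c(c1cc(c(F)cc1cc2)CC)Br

[CX3]=[CX3] describes a non-aromatic C=C double bond between two sp2 carbons (an alkene).
(A) contains a vinyl group (-CH=CH2), which satisfies every atom and bond constraint.
(B) has an ethynyl group (-C#CH) but the C-C bond is a triple bond, not a double bond.
(C) has an ethyl group (-CH2CH3) but its C-C bond is a single bond between CX4 carbons, not CX3=CX3.
(D) has an ethyl group (-CH2CH3) but its C-C bond is a single bond between CX4 carbons, not CX3=CX3.
So the answer is (A).

A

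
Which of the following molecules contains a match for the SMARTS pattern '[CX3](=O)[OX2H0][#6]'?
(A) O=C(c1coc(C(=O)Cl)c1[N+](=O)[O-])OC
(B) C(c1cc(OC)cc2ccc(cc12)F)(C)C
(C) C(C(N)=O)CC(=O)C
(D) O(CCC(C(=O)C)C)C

A

[CX3](=O)[OX2H0][#6] describes a carbonyl carbon bonded to an oxygen that is itself bonded to carbon (no H on that O) (an ester).
(A) contains a methyl-ester group (-C(=O)OCH3), which satisfies every atom and bond constraint.
(B) has a methoxy ether (-OCH3) but the ether oxygen is not adjacent to a C=O carbon.
(C) has a primary amide (-C(=O)NH2) but the carbonyl is bonded to N, not to an O-C linkage.
(D) has a methoxy ether (-OCH3) but the ether oxygen is not adjacent to a C=O carbon.
So the answer is (A).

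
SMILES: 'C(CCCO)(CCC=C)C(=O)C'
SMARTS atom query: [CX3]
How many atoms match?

The query [CX3] means: C with X3: aliphatic carbon with exactly 3 total connections.
Check the 12 heavy atoms by environment: 7× C (X4) → no; 1× O (X2) → no; 3× C (X3) → match; 1× O (X1) → no.
That gives 3 matching atoms.

3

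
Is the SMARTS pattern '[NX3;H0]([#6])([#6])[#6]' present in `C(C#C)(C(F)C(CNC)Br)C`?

No

The pattern [NX3;H0]([#6])([#6])[#6] describes a trivalent nitrogen with no H, bonded to three carbons — a tertiary amine.
The closest candidate here is an N-methylamino group (-NHCH3), but the nitrogen still has one H (H1), not H0. No other fragment satisfies the full query, so there is no match.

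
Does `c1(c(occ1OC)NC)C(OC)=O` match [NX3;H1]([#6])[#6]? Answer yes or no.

The pattern [NX3;H1]([#6])[#6] describes a trivalent nitrogen with one H, bonded to two carbons — a secondary amine.
The molecule carries an N-methylamino group (-NHCH3), whose atoms satisfy every constraint of the query, so the pattern matches.

Yes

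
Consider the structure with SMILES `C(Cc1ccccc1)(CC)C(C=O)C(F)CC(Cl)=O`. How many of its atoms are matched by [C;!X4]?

2

The query [C;!X4] means: aliphatic carbon that does not have four total connections.
Check the 19 heavy atoms by environment: 7× C (X4) → no; 2× C (X3) → match; 2× O (X1) → no; 1× F (X1) → no; 1× Cl (X1) → no; 6× c (aromatic, X3) → no.
That gives 2 matching atoms.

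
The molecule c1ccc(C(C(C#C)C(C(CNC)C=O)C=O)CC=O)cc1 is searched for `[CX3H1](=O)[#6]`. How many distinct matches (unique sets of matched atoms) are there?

3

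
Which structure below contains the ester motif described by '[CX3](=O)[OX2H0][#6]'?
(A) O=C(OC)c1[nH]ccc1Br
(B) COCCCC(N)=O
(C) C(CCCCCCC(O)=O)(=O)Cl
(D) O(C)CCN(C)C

A

[CX3](=O)[OX2H0][#6] describes a carbonyl carbon bonded to an oxygen that is itself bonded to carbon (no H on that O) (an ester).
(A) contains a methyl-ester group (-C(=O)OCH3), which satisfies every atom and bond constraint.
(B) has a primary amide (-C(=O)NH2) but the carbonyl is bonded to N, not to an O-C linkage.
(C) has a carboxylic acid group (-C(=O)OH) but the singly-bonded O carries H (OX2H1, not H0).
(D) has a methoxy ether (-OCH3) but the ether oxygen is not adjacent to a C=O carbon.
So the answer is (A).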